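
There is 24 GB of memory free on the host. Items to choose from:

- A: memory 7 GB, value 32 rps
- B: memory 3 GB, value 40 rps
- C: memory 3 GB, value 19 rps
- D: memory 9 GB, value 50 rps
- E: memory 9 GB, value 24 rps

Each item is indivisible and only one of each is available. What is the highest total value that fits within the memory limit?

Check high-value combinations within 24 GB:
- A+B+C+D: memory 7+3+3+9=22, value 32+40+19+50=141
- B+C+D+E: memory 3+3+9+9=24, value 40+19+50+24=133
- A+B+D: memory 7+3+9=19, value 32+40+50=122
Best: 141 rps.

141 rps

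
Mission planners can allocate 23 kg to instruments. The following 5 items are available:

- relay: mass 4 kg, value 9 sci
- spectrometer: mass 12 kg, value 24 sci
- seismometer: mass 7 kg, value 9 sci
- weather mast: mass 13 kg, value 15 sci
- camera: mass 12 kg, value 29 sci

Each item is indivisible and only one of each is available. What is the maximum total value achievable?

47 sci

Check high-value combinations within 23 kg:
- relay+seismometer+camera: mass 4+7+12=23, value 9+9+29=47
- relay+spectrometer+seismometer: mass 4+12+7=23, value 9+24+9=42
- relay+camera: mass 4+12=16, value 9+29=38
- seismometer+camera: mass 7+12=19, value 9+29=38
- relay+spectrometer: mass 4+12=16, value 9+24=33
Best: 47 sci.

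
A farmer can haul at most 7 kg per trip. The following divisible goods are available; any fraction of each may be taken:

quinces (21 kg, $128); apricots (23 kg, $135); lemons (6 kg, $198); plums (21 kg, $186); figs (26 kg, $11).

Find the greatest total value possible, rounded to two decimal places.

Take in order of value per unit:
- lemons (198/6 per unit): all 6 → value 198, running total 198.00
- plums (186/21 per unit): 1 of 21 → value 1×186/21 = 8.8571, running total 206.86
Total 206.86.

206.86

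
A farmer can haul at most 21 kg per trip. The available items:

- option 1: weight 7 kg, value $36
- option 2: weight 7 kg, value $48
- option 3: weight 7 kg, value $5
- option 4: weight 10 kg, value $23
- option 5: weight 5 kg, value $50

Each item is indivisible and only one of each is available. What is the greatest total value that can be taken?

Check high-value combinations within 21 kg:
- option 1+option 2+option 5: weight 7+7+5=19, value 36+48+50=134
- option 2+option 3+option 5: weight 7+7+5=19, value 48+5+50=103
- option 2+option 5: weight 7+5=12, value 48+50=98
- option 1+option 3+option 5: weight 7+7+5=19, value 36+5+50=91
- option 1+option 2+option 3: weight 7+7+7=21, value 36+48+5=89
Best: $134.

$134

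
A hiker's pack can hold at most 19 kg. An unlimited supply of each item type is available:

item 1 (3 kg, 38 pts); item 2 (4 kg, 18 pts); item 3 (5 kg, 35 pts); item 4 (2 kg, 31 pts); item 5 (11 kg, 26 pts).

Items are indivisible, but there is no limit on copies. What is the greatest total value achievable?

Best value-per-unit is item 4 at 31/2; filling with it alone gives 9×31 = 279.
Optimal mix: 1×item 1 + 8×item 4 → weight 19, value 286.

286 pts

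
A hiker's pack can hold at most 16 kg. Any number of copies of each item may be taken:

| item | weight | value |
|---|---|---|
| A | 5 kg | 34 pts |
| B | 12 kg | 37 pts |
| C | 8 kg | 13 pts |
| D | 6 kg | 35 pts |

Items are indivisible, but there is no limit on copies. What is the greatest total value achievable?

103 pts

Best value-per-unit is A at 34/5; filling with it alone gives 3×34 = 102.
Optimal mix: 2×A + 1×D → weight 16, value 103.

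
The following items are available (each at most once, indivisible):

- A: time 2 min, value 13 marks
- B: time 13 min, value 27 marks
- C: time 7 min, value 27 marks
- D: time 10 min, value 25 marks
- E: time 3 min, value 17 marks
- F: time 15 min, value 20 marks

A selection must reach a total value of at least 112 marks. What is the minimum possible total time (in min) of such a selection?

Subsets with value ≥ 112, sorted by total time:
- A+B+C+D+F: time 47, value 112
- B+C+D+E+F: time 48, value 116
- A+B+C+D+E+F: time 50, value 129
Minimum time: 47 min.

47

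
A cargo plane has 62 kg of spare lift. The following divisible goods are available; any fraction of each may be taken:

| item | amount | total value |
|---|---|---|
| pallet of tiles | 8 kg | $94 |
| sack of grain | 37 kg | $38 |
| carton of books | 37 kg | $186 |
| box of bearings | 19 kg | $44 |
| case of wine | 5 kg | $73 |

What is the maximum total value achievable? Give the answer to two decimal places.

Take in order of value per unit:
- case of wine (73/5 per unit): all 5 → value 73, running total 73.00
- pallet of tiles (94/8 per unit): all 8 → value 94, running total 167.00
- carton of books (186/37 per unit): all 37 → value 186, running total 353.00
- box of bearings (44/19 per unit): 12 of 19 → value 12×44/19 = 27.7895, running total 380.79
Total 380.79.

380.79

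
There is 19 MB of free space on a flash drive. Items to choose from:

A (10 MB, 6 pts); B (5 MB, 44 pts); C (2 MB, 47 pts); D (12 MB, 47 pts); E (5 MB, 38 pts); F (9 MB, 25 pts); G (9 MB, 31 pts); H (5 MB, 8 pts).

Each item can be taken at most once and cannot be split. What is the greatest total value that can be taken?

Check high-value combinations within 19 MB:
- B+C+D: size 5+2+12=19, value 44+47+47=138
- B+C+E+H: size 5+2+5+5=17, value 44+47+38+8=137
- C+D+E: size 2+12+5=19, value 47+47+38=132
- B+C+E: size 5+2+5=12, value 44+47+38=129
Best: 138 pts.

138 pts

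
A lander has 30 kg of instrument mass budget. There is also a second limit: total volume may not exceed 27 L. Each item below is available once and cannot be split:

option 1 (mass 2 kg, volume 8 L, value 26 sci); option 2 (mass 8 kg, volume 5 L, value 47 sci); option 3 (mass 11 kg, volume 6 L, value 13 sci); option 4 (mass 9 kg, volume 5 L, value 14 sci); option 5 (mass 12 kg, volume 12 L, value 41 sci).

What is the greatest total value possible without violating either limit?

114 sci

Feasible sets respecting both limits:
- option 1+option 2+option 5: mass 22, volume 25, value 114
- option 2+option 4+option 5: mass 29, volume 22, value 102
- option 1+option 2+option 3+option 4: mass 30, volume 24, value 100
Best: 114 sci.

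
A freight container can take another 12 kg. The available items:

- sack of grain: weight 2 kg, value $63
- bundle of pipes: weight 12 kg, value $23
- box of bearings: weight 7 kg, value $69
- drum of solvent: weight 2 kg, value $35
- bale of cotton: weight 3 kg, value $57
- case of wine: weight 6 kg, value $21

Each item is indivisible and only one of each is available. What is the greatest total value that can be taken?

Check high-value combinations within 12 kg:
- sack of grain+box of bearings+bale of cotton: weight 2+7+3=12, value 63+69+57=189
- sack of grain+box of bearings+drum of solvent: weight 2+7+2=11, value 63+69+35=167
- box of bearings+drum of solvent+bale of cotton: weight 7+2+3=12, value 69+35+57=161
Best: $189.

$189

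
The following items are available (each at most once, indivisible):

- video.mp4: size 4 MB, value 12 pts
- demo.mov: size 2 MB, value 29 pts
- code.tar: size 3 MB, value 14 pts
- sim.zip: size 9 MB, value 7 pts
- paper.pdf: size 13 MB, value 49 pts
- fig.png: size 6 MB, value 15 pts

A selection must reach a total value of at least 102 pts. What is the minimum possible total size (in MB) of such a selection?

22

Subsets with value ≥ 102, sorted by total size:
- video.mp4+demo.mov+code.tar+paper.pdf: size 22, value 104
- demo.mov+code.tar+paper.pdf+fig.png: size 24, value 107
- video.mp4+demo.mov+paper.pdf+fig.png: size 25, value 105
Minimum size: 22 MB.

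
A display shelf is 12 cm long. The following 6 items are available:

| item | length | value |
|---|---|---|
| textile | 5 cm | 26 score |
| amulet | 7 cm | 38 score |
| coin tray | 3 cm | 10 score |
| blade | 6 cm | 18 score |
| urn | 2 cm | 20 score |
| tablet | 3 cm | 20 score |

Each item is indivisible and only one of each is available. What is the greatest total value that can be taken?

Check high-value combinations within 12 cm:
- amulet+urn+tablet: length 7+2+3=12, value 38+20+20=78
- amulet+coin tray+urn: length 7+3+2=12, value 38+10+20=68
- textile+urn+tablet: length 5+2+3=10, value 26+20+20=66
Best: 78 score.

78 score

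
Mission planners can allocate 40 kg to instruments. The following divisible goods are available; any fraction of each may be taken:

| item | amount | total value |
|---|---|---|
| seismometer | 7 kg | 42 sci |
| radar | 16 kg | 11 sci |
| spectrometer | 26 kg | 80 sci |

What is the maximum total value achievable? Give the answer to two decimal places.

126.81

Take in order of value per unit:
- seismometer (42/7 per unit): all 7 → value 42, running total 42.00
- spectrometer (80/26 per unit): all 26 → value 80, running total 122.00
- radar (11/16 per unit): 7 of 16 → value 7×11/16 = 4.8125, running total 126.81
Total 126.81.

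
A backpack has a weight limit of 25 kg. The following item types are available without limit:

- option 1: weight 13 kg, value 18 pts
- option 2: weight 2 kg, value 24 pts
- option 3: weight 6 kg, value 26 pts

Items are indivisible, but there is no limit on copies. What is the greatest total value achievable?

288 pts

Best value-per-unit is option 2 at 24/2, and filling with it alone uses weight 12×2=24. No mix of the others beats 12×24 = 288.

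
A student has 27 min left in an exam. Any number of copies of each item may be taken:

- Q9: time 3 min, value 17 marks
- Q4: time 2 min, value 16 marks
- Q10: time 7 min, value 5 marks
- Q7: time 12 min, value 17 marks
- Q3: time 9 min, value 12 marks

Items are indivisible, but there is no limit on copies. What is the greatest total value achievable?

Best value-per-unit is Q4 at 16/2; filling with it alone gives 13×16 = 208.
Optimal mix: 1×Q9 + 12×Q4 → time 27, value 209.

209 marks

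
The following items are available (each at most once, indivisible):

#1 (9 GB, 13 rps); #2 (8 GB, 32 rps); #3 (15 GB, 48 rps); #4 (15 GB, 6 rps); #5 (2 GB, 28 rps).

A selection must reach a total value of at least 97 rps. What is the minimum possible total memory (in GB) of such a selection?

Subsets with value ≥ 97, sorted by total memory:
- #2+#3+#5: memory 25, value 108
- #1+#2+#3+#5: memory 34, value 121
Minimum memory: 25 GB.

25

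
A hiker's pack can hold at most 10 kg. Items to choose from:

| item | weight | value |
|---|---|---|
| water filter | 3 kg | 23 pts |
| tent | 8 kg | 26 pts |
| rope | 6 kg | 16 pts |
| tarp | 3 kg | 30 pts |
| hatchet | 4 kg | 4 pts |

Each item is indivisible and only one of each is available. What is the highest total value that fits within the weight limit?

Check high-value combinations within 10 kg:
- water filter+tarp+hatchet: weight 3+3+4=10, value 23+30+4=57
- water filter+tarp: weight 3+3=6, value 23+30=53
- rope+tarp: weight 6+3=9, value 16+30=46
- water filter+rope: weight 3+6=9, value 23+16=39
Best: 57 pts.

57 pts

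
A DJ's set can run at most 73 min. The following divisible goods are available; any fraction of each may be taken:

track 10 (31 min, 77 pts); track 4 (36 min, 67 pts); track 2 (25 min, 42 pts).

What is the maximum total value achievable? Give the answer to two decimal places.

Take in order of value per unit:
- track 10 (77/31 per unit): all 31 → value 77, running total 77.00
- track 4 (67/36 per unit): all 36 → value 67, running total 144.00
- track 2 (42/25 per unit): 6 of 25 → value 6×42/25 = 10.0800, running total 154.08
Total 154.08.

154.08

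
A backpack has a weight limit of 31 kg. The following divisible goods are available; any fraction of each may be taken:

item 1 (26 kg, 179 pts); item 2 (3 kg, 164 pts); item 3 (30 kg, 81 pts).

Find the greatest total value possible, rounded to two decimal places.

Take in order of value per unit:
- item 2 (164/3 per unit): all 3 → value 164, running total 164.00
- item 1 (179/26 per unit): all 26 → value 179, running total 343.00
- item 3 (81/30 per unit): 2 of 30 → value 2×81/30 = 5.4000, running total 348.40
Total 348.40.

348.40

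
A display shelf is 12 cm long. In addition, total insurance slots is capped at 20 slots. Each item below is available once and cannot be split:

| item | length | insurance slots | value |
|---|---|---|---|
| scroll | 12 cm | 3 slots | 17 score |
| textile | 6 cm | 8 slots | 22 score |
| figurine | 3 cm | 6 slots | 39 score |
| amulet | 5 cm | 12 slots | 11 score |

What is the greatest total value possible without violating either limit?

Feasible sets respecting both limits:
- textile+figurine: length 9, insurance slots 14, value 61
- figurine+amulet: length 8, insurance slots 18, value 50
- figurine: length 3, insurance slots 6, value 39
- textile+amulet: length 11, insurance slots 20, value 33
Best: 61 score.

61 score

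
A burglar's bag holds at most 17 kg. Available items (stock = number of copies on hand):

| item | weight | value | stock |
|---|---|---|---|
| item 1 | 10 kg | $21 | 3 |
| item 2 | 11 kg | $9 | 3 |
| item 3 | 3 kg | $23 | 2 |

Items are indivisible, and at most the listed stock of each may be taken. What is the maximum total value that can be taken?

Best selections within weight 17 and stock limits:
- 1×item 1 + 2×item 3: weight 16, value 67
- 1×item 2 + 2×item 3: weight 17, value 55
- 2×item 3: weight 6, value 46
- 1×item 1 + 1×item 3: weight 13, value 44
Best: $67.

$67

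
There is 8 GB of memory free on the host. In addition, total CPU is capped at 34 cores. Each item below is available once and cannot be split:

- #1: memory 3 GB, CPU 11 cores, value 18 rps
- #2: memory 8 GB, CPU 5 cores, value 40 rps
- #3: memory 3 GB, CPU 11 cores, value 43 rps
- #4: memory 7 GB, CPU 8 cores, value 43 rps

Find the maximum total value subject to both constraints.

61 rps

Feasible sets respecting both limits:
- #1+#3: memory 6, CPU 22, value 61
- #3: memory 3, CPU 11, value 43
- #4: memory 7, CPU 8, value 43
Best: 61 rps.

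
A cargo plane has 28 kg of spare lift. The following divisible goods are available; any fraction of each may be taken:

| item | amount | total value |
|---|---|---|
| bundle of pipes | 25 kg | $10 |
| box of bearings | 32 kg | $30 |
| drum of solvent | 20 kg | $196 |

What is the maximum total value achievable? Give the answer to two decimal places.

Take in order of value per unit:
- drum of solvent (196/20 per unit): all 20 → value 196, running total 196.00
- box of bearings (30/32 per unit): 8 of 32 → value 8×30/32 = 7.5000, running total 203.50
Total 203.50.

203.50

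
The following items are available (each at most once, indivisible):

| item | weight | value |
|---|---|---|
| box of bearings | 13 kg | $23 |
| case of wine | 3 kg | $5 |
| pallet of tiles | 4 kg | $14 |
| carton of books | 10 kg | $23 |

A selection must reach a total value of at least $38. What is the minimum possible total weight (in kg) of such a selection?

17

Subsets with value ≥ 38, sorted by total weight:
- case of wine+pallet of tiles+carton of books: weight 17, value 42
- box of bearings+case of wine+pallet of tiles: weight 20, value 42
- box of bearings+carton of books: weight 23, value 46
- box of bearings+case of wine+carton of books: weight 26, value 51
Minimum weight: 17 kg.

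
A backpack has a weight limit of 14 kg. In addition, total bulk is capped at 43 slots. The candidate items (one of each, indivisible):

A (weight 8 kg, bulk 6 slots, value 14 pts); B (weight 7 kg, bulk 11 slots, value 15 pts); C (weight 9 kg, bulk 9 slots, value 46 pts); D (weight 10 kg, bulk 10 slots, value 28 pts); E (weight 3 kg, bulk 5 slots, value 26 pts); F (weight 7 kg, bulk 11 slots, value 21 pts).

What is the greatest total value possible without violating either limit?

72 pts

Feasible sets respecting both limits:
- C+E: weight 12, bulk 14, value 72
- D+E: weight 13, bulk 15, value 54
- E+F: weight 10, bulk 16, value 47
- C: weight 9, bulk 9, value 46
Best: 72 pts.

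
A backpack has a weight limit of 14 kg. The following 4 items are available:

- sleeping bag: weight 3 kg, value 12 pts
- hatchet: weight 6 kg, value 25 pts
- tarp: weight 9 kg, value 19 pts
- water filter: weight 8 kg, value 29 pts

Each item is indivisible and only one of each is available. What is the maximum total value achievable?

Check high-value combinations within 14 kg:
- hatchet+water filter: weight 6+8=14, value 25+29=54
- sleeping bag+water filter: weight 3+8=11, value 12+29=41
- sleeping bag+hatchet: weight 3+6=9, value 12+25=37
Best: 54 pts.

54 pts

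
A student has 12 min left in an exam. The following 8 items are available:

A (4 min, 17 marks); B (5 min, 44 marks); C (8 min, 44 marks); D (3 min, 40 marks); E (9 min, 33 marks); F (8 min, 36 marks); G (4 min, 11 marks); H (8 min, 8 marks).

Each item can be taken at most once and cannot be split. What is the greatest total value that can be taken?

Check high-value combinations within 12 min:
- A+B+D: time 4+5+3=12, value 17+44+40=101
- B+D+G: time 5+3+4=12, value 44+40+11=95
- B+D: time 5+3=8, value 44+40=84
Best: 101 marks.

101 marks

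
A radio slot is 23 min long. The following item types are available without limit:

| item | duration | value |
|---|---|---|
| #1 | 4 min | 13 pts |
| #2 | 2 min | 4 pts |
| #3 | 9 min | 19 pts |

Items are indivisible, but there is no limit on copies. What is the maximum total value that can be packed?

Best value-per-unit is #1 at 13/4; filling with it alone gives 5×13 = 65.
Optimal mix: 5×#1 + 1×#2 → duration 22, value 69.

69 pts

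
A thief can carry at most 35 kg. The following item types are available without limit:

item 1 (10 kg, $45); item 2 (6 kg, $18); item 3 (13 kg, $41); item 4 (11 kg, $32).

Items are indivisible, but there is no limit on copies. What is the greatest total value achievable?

Best value-per-unit is item 1 at 45/10, and filling with it alone uses weight 3×10=30. No mix of the others beats 3×45 = 135.

$135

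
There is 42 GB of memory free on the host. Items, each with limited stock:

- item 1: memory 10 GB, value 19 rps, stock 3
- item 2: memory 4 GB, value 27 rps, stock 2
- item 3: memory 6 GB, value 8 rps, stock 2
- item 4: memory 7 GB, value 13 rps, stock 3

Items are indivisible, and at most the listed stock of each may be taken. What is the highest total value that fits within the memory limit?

118 rps

Best selections within memory 42 and stock limits:
- 2×item 1 + 2×item 2 + 2×item 4: memory 42, value 118
- 2×item 1 + 2×item 2 + 1×item 3 + 1×item 4: memory 41, value 113
- 1×item 1 + 2×item 2 + 3×item 4: memory 39, value 112
Best: 118 rps.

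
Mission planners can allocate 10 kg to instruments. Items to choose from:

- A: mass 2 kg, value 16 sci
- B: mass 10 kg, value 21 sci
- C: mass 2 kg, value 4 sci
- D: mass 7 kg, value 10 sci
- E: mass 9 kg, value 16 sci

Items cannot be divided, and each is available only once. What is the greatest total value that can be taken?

Check high-value combinations within 10 kg:
- A+D: mass 2+7=9, value 16+10=26
- B: mass 10, value 21
- A+C: mass 2+2=4, value 16+4=20
- A: mass 2, value 16
- E: mass 9, value 16
Best: 26 sci.

26 sci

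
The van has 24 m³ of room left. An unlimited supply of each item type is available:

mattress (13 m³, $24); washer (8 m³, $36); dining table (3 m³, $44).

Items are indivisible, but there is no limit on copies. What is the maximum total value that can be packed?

$352

Best value-per-unit is dining table at 44/3, and filling with it alone uses volume 8×3=24. No mix of the others beats 8×44 = 352.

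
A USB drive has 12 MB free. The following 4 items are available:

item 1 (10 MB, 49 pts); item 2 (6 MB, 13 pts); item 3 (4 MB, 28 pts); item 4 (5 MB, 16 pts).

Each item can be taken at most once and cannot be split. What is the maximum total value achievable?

49 pts

This is a 0/1 knapsack; check combinations near the capacity.
- item 1: size 10, value 49
- item 3+item 4: size 4+5=9, value 28+16=44
- item 2+item 3: size 6+4=10, value 13+28=41
- item 2+item 4: size 6+5=11, value 13+16=29
Best: 49 pts.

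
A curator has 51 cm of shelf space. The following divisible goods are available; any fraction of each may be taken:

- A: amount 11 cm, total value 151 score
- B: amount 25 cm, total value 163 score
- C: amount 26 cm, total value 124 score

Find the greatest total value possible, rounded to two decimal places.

385.54

Take in order of value per unit:
- A (151/11 per unit): all 11 → value 151, running total 151.00
- B (163/25 per unit): all 25 → value 163, running total 314.00
- C (124/26 per unit): 15 of 26 → value 15×124/26 = 71.5385, running total 385.54
Total 385.54.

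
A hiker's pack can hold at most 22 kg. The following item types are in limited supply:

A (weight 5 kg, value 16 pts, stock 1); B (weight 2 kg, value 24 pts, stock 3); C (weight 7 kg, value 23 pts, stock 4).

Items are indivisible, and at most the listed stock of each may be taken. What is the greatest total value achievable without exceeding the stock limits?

Top feasible selections:
- 3×B + 2×C: weight 20, value 118
- 1×A + 3×B + 1×C: weight 18, value 111
- 3×B + 1×C: weight 13, value 95
- 2×B + 2×C: weight 18, value 94
Best: 118 pts.

118 pts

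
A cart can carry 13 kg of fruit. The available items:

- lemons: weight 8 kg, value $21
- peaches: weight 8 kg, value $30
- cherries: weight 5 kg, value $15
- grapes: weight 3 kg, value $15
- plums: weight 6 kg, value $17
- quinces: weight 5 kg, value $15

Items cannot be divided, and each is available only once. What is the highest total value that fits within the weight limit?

$45

Check high-value combinations within 13 kg:
- peaches+grapes: weight 8+3=11, value 30+15=45
- peaches+cherries: weight 8+5=13, value 30+15=45
- peaches+quinces: weight 8+5=13, value 30+15=45
- cherries+grapes+quinces: weight 5+3+5=13, value 15+15+15=45
Best: $45.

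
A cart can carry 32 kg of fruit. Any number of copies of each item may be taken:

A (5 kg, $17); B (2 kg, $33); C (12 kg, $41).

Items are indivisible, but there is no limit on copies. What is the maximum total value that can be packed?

Best value-per-unit is B at 33/2, and filling with it alone uses weight 16×2=32. No mix of the others beats 16×33 = 528.

$528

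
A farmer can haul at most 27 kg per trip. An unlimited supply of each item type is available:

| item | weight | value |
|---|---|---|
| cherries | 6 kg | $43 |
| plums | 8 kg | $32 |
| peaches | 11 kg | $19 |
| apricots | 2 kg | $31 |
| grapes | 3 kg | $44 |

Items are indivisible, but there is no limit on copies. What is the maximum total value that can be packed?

Best value-per-unit is apricots at 31/2; filling with it alone gives 13×31 = 403.
Optimal mix: 12×apricots + 1×grapes → weight 27, value 416.

$416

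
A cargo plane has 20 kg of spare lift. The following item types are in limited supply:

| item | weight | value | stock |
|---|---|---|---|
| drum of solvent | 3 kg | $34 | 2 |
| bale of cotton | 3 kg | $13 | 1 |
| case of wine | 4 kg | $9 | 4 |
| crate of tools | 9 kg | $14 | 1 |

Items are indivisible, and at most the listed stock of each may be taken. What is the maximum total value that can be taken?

Top feasible selections:
- 2×drum of solvent + 1×bale of cotton + 2×case of wine: weight 17, value 99
- 2×drum of solvent + 3×case of wine: weight 18, value 95
Best: $99.

$99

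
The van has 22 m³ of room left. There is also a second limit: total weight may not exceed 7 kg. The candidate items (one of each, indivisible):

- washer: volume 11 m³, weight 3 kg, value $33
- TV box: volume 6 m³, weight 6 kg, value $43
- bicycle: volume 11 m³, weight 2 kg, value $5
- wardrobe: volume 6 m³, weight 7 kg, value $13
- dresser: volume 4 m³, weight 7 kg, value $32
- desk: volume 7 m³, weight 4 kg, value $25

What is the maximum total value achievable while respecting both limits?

Feasible sets respecting both limits:
- washer+desk: volume 18, weight 7, value 58
- TV box: volume 6, weight 6, value 43
- washer+bicycle: volume 22, weight 5, value 38
- washer: volume 11, weight 3, value 33
Best: $58.

$58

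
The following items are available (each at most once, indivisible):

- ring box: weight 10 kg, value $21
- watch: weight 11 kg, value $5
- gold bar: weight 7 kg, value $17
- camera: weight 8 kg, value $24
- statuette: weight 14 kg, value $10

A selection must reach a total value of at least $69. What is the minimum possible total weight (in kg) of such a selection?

39

Subsets with value ≥ 69, sorted by total weight:
- ring box+gold bar+camera+statuette: weight 39, value 72
- ring box+watch+gold bar+camera+statuette: weight 50, value 77
Minimum weight: 39 kg.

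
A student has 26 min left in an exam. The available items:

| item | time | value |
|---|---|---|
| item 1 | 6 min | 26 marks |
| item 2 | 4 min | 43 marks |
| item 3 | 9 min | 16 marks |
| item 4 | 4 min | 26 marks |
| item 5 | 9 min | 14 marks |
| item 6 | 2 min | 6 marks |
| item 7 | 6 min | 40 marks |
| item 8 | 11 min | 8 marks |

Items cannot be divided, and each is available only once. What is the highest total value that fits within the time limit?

Check high-value combinations within 26 min:
- item 1+item 2+item 4+item 6+item 7: time 6+4+4+2+6=22, value 26+43+26+6+40=141
- item 1+item 2+item 4+item 7: time 6+4+4+6=20, value 26+43+26+40=135
- item 2+item 3+item 4+item 6+item 7: time 4+9+4+2+6=25, value 43+16+26+6+40=131
Best: 141 marks.

141 marks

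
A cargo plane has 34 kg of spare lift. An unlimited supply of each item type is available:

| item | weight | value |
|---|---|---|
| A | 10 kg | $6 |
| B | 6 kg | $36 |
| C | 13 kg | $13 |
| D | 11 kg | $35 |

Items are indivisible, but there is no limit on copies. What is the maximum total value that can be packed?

$180

Best value-per-unit is B at 36/6, and filling with it alone uses weight 5×6=30. No mix of the others beats 5×36 = 180.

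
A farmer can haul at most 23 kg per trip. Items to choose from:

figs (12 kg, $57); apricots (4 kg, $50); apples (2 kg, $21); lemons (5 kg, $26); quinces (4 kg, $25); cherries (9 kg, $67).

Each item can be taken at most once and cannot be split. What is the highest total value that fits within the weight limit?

Check high-value combinations within 23 kg:
- apricots+lemons+quinces+cherries: weight 4+5+4+9=22, value 50+26+25+67=168
- apricots+apples+lemons+cherries: weight 4+2+5+9=20, value 50+21+26+67=164
- apricots+apples+quinces+cherries: weight 4+2+4+9=19, value 50+21+25+67=163
Best: $168.

$168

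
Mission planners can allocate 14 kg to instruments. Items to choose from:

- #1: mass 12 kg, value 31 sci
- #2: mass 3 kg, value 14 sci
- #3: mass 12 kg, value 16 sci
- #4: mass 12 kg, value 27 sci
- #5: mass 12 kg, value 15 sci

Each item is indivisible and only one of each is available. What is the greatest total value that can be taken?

31 sci

Check high-value combinations within 14 kg:
- #1: mass 12, value 31
- #4: mass 12, value 27
- #3: mass 12, value 16
Best: 31 sci.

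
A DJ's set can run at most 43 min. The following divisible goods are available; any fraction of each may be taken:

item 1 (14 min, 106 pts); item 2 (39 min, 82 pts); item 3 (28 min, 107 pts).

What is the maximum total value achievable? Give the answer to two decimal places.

215.10

Take in order of value per unit:
- item 1 (106/14 per unit): all 14 → value 106, running total 106.00
- item 3 (107/28 per unit): all 28 → value 107, running total 213.00
- item 2 (82/39 per unit): 1 of 39 → value 1×82/39 = 2.1026, running total 215.10
Total 215.10.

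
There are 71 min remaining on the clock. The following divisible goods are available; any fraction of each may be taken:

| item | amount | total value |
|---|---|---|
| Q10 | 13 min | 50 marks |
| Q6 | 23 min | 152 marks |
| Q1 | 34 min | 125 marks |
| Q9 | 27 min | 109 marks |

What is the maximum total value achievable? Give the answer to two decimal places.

Take in order of value per unit:
- Q6 (152/23 per unit): all 23 → value 152, running total 152.00
- Q9 (109/27 per unit): all 27 → value 109, running total 261.00
- Q10 (50/13 per unit): all 13 → value 50, running total 311.00
- Q1 (125/34 per unit): 8 of 34 → value 8×125/34 = 29.4118, running total 340.41
Total 340.41.

340.41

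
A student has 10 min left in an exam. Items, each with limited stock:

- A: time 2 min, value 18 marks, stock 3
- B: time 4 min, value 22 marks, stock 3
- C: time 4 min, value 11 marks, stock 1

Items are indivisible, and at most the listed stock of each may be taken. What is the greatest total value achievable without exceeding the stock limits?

Best selections within time 10 and stock limits:
- 3×A + 1×B: time 10, value 76
- 3×A + 1×C: time 10, value 65
- 1×A + 2×B: time 10, value 62
- 2×A + 1×B: time 8, value 58
Best: 76 marks.

76 marks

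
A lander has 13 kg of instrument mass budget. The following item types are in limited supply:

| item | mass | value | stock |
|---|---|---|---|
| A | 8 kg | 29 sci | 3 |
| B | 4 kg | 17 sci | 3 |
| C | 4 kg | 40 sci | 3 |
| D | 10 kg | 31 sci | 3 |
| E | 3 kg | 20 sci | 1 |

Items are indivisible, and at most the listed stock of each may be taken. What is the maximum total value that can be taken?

120 sci

Top feasible selections:
- 3×C: mass 12, value 120
- 2×C + 1×E: mass 11, value 100
- 1×B + 2×C: mass 12, value 97
- 2×C: mass 8, value 80
Best: 120 sci.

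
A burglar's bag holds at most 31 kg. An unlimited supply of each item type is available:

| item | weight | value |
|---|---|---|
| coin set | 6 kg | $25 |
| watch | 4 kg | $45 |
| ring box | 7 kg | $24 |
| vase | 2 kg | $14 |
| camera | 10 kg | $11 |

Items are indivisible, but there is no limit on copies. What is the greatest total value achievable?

Best value-per-unit is watch at 45/4; filling with it alone gives 7×45 = 315.
Optimal mix: 7×watch + 1×vase → weight 30, value 329.

$329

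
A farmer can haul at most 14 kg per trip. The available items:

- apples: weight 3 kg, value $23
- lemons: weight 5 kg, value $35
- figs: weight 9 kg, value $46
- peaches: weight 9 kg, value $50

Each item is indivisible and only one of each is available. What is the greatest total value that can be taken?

This is a 0/1 knapsack; check combinations near the capacity.
- lemons+peaches: weight 5+9=14, value 35+50=85
- lemons+figs: weight 5+9=14, value 35+46=81
- apples+peaches: weight 3+9=12, value 23+50=73
- apples+figs: weight 3+9=12, value 23+46=69
- apples+lemons: weight 3+5=8, value 23+35=58
Best: $85.

$85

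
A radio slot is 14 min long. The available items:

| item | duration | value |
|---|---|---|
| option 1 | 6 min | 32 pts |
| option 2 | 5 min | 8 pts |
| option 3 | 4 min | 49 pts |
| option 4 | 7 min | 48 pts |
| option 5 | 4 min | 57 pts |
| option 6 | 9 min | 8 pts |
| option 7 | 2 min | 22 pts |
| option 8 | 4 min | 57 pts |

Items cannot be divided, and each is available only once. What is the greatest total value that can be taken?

185 pts

Check high-value combinations within 14 min:
- option 3+option 5+option 7+option 8: duration 4+4+2+4=14, value 49+57+22+57=185
- option 3+option 5+option 8: duration 4+4+4=12, value 49+57+57=163
- option 1+option 5+option 8: duration 6+4+4=14, value 32+57+57=146
Best: 185 pts.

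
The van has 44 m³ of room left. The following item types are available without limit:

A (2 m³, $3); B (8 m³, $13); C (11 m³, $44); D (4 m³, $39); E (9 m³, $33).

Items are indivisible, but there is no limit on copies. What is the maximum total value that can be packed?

Best value-per-unit is D at 39/4, and filling with it alone uses volume 11×4=44. No mix of the others beats 11×39 = 429.

$429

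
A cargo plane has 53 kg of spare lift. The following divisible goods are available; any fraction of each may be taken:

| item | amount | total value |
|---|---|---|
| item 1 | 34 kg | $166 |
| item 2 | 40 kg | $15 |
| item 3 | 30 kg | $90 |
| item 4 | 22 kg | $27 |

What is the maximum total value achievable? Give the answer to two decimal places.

Take in order of value per unit:
- item 1 (166/34 per unit): all 34 → value 166, running total 166.00
- item 3 (90/30 per unit): 19 of 30 → value 19×90/30 = 57.0000, running total 223.00
Total 223.00.

223.00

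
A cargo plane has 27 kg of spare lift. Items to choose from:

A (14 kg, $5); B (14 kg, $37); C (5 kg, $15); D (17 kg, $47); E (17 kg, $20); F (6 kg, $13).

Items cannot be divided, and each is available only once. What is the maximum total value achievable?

$65

Check high-value combinations within 27 kg:
- B+C+F: weight 14+5+6=25, value 37+15+13=65
- C+D: weight 5+17=22, value 15+47=62
- D+F: weight 17+6=23, value 47+13=60
Best: $65.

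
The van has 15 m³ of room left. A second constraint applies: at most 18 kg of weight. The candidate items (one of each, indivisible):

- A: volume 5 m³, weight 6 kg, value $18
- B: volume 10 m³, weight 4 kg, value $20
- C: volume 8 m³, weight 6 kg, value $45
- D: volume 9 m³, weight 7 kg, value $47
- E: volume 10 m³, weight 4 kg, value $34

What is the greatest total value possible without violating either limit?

$65

Feasible sets respecting both limits:
- A+D: volume 14, weight 13, value 65
- A+C: volume 13, weight 12, value 63
- A+E: volume 15, weight 10, value 52
- D: volume 9, weight 7, value 47
Best: $65.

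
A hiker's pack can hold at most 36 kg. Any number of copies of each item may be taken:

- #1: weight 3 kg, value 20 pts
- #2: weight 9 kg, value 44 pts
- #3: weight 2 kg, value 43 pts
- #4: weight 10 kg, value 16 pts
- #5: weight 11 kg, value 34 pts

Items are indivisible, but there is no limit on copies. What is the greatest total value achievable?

774 pts

Best value-per-unit is #3 at 43/2, and filling with it alone uses weight 18×2=36. No mix of the others beats 18×43 = 774.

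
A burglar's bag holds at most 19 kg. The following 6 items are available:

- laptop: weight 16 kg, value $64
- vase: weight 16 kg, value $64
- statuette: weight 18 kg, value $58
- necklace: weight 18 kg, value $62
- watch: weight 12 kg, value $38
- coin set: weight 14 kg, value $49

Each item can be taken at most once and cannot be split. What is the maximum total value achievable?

Check high-value combinations within 19 kg:
- laptop: weight 16, value 64
- vase: weight 16, value 64
- necklace: weight 18, value 62
- statuette: weight 18, value 58
- coin set: weight 14, value 49
Best: $64.

$64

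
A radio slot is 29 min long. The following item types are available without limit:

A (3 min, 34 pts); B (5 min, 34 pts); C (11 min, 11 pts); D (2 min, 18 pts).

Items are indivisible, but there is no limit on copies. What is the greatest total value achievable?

324 pts

Best value-per-unit is A at 34/3; filling with it alone gives 9×34 = 306.
Optimal mix: 9×A + 1×D → duration 29, value 324.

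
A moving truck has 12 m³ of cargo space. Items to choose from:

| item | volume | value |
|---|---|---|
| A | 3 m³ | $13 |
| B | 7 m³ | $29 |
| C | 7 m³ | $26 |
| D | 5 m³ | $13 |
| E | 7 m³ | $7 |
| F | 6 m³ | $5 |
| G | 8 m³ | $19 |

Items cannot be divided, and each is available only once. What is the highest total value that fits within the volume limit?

$42

Check high-value combinations within 12 m³:
- A+B: volume 3+7=10, value 13+29=42
- B+D: volume 7+5=12, value 29+13=42
- A+C: volume 3+7=10, value 13+26=39
Best: $42.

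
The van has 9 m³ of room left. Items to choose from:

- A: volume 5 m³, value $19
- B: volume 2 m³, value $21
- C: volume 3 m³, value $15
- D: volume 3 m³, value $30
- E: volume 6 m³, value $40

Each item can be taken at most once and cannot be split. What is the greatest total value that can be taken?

$70

Check high-value combinations within 9 m³:
- D+E: volume 3+6=9, value 30+40=70
- B+C+D: volume 2+3+3=8, value 21+15+30=66
- B+E: volume 2+6=8, value 21+40=61
- C+E: volume 3+6=9, value 15+40=55
Best: $70.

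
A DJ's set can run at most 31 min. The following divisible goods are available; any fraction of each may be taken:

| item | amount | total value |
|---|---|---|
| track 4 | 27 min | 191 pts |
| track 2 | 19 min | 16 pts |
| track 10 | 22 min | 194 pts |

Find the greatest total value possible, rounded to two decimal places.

257.67

Take in order of value per unit:
- track 10 (194/22 per unit): all 22 → value 194, running total 194.00
- track 4 (191/27 per unit): 9 of 27 → value 9×191/27 = 63.6667, running total 257.67
Total 257.67.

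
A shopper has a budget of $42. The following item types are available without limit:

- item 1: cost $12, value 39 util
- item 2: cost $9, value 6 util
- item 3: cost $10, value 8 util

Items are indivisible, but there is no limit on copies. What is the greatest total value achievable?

Best value-per-unit is item 1 at 39/12, and filling with it alone uses cost 3×12=36. No mix of the others beats 3×39 = 117.

117 util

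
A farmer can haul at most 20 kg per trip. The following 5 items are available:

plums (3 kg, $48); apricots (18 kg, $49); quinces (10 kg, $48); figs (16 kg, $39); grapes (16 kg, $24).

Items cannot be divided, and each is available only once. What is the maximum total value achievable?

Check high-value combinations within 20 kg:
- plums+quinces: weight 3+10=13, value 48+48=96
- plums+figs: weight 3+16=19, value 48+39=87
- plums+grapes: weight 3+16=19, value 48+24=72
- apricots: weight 18, value 49
Best: $96.

$96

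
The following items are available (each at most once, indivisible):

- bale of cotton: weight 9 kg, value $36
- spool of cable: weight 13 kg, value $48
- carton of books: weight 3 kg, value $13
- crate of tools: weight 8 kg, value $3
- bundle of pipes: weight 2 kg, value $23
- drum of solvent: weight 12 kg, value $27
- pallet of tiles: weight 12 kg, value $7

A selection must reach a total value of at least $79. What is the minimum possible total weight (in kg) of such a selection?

Subsets with value ≥ 79, sorted by total weight:
- spool of cable+carton of books+bundle of pipes: weight 18, value 84
- bale of cotton+spool of cable: weight 22, value 84
- bale of cotton+bundle of pipes+drum of solvent: weight 23, value 86
- bale of cotton+spool of cable+bundle of pipes: weight 24, value 107
Minimum weight: 18 kg.

18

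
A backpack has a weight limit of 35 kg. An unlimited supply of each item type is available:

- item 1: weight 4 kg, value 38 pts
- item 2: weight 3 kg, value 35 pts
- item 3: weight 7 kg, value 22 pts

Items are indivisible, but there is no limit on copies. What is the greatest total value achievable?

391 pts

Best value-per-unit is item 2 at 35/3; filling with it alone gives 11×35 = 385.
Optimal mix: 2×item 1 + 9×item 2 → weight 35, value 391.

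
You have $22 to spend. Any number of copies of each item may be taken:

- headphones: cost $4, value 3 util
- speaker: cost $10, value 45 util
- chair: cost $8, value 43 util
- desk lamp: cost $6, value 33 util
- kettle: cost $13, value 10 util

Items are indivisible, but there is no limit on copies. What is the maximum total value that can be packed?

Best value-per-unit is desk lamp at 33/6; filling with it alone gives 3×33 = 99.
Optimal mix: 2×chair + 1×desk lamp → cost 22, value 119.

119 util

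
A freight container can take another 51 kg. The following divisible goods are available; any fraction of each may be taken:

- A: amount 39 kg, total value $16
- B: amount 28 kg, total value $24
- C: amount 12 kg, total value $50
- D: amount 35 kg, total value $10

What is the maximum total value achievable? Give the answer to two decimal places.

Take in order of value per unit:
- C (50/12 per unit): all 12 → value 50, running total 50.00
- B (24/28 per unit): all 28 → value 24, running total 74.00
- A (16/39 per unit): 11 of 39 → value 11×16/39 = 4.5128, running total 78.51
Total 78.51.

78.51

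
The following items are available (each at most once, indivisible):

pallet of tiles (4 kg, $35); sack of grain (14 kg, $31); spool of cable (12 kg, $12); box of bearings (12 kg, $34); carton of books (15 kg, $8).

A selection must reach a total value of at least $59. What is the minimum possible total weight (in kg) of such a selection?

Subsets with value ≥ 59, sorted by total weight:
- pallet of tiles+box of bearings: weight 16, value 69
- pallet of tiles+sack of grain: weight 18, value 66
- sack of grain+box of bearings: weight 26, value 65
- pallet of tiles+spool of cable+box of bearings: weight 28, value 81
Minimum weight: 16 kg.

16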